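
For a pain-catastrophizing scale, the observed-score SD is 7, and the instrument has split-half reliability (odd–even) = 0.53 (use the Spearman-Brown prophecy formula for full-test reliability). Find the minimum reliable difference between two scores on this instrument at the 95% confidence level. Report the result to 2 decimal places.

Full-length reliability (Spearman-Brown) = 2(0.53)/(1+0.53) ≃ 0.6928
SEM = 7.0000*√(1 − 0.6928) ≃ 3.8797
Standard error of the difference = 3.8797·√2 ≃ 5.4868
Smallest detectable difference = 1.96*5.4868 ≃ 10.7541

10.75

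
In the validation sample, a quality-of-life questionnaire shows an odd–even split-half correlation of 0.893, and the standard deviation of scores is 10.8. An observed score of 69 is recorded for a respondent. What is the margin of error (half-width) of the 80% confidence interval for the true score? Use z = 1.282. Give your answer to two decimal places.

3.29

Full-length reliability (Spearman-Brown) = 2(0.893)/(1+0.893) ≈ 0.9435
The standard error of measurement is 10.8000*√(1 − 0.9435) ≈ 10.8000*0.2377 ≈ 2.5677.
1.282 * SEM ≈ 3.2918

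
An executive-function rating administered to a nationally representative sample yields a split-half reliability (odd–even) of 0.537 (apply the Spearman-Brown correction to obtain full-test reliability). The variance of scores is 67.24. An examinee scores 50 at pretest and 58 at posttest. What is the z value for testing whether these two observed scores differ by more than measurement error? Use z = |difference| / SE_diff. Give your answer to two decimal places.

SD = √67.24 ≃ 8.2000
Full-length reliability (Spearman-Brown) = 2(0.537)/(1+0.537) ≃ 0.6988
SEM = 8.2000 × √(1 − 0.6988) = 8.2000 × √0.3012 ≃ 8.2000 × 0.5488 ≃ 4.5006
SE_diff = √2 × SEM ≃ 6.3648
z = |50 − 58| / 6.3648 = 8 / 6.3648 ≃ 1.2569

1.26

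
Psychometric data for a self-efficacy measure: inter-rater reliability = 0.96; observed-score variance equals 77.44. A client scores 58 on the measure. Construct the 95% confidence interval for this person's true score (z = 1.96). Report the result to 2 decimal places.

[54.55, 61.45]

SD = √77.44 = 8.8000
The standard error of measurement is 8.8000×√(1 − 0.9600) ≈ 8.8000×0.2000 ≈ 1.7600.
Margin = 1.96 × 1.7600 ≈ 3.4496
95% CI: 58 ± 3.4496 = [54.5504, 61.4496]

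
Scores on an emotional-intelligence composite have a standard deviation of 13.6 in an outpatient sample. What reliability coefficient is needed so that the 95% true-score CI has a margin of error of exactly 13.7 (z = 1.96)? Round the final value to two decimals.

SEM needed = half-width / z = 13.7/1.96 ≈ 6.9898
r = 1 − (SEM / SD)² = 1 − (6.9898 / 13.6)² ≈ 1 − 0.2642 ≈ 0.7358

0.74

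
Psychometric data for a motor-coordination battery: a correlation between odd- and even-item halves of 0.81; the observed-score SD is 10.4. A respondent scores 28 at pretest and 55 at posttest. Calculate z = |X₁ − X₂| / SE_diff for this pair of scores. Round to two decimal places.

Full-length reliability (Spearman-Brown) = 2(0.81)/(1+0.81) ≃ 0.8950
SEM = 10.4000 * √(1 − 0.8950) = 10.4000 * √0.1050 ≃ 10.4000 * 0.3240 ≃ 3.3695
SE_diff = SEM * √2 ≃ 3.3695 * 1.4142 ≃ 4.7653
z = 27 / 4.7653 ≃ 5.6660

5.67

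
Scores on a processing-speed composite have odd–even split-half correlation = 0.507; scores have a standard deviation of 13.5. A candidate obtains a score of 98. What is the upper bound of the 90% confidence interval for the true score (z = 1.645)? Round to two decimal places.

r_full = 2·0.507 / (1 + 0.507) ≈ 0.673
SEM = 13.500×√(1 − 0.673) ≈ 7.721
1.645 × SEM ≈ 12.702
Upper limit = 98 + 12.702 ≈ 110.702

110.70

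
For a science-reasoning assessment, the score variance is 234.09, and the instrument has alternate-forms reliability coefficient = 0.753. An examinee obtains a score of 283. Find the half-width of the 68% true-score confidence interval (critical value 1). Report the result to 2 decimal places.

7.60

σ = 234.09^(1/2) = 15.3000
SEM = 15.3000*√(1 − 0.7530) ≈ 7.6040
1 * SEM ≈ 7.6040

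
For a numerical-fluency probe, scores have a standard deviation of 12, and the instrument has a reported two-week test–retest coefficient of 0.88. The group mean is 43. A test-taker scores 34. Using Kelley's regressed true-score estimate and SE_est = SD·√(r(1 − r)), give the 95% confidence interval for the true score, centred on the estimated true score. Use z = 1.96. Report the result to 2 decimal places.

[27.44, 42.72]

T̂ = r·X + (1 − r)·M = 0.8800×34 + 0.1200×43 = 29.9200 + 5.1600 ≃ 35.0800
SE_est = 12.0000×√(0.8800×0.1200) ≃ 3.8995
95% CI: 35.0800 ± 7.6431 ≃ (27.4369, 42.7231)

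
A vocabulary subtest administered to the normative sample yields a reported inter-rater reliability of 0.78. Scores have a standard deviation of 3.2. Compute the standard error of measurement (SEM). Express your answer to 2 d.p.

The standard error of measurement is 3.2000×√(1 − 0.7800) ≃ 3.2000×0.4690 ≃ 1.5009.

1.50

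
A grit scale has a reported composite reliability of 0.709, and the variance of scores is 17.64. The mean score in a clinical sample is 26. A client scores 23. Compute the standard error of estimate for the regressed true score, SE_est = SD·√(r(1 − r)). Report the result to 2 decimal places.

SD = √17.64 ≃ 4.200
SE_est = 4.200·√[r(1 − r)] ≃ 1.908

1.91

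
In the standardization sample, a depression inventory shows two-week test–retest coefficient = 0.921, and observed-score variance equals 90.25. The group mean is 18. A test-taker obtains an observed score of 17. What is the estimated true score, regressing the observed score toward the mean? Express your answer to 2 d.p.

T̂ = r·X + (1 − r)·M = 0.921·17 + 0.079·18 = 15.657 + 1.422 ≈ 17.079

17.08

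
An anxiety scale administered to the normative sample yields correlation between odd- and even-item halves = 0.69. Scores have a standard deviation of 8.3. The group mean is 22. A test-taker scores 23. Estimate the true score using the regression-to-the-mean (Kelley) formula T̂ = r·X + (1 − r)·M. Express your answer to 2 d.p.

22.82

Spearman-Brown: r = 2(0.69) / (1 + 0.69) = 1.38000 / 1.69000 ≈ 0.81657
T̂ = 0.81657(23) + 0.18343(22) ≈ 22.81657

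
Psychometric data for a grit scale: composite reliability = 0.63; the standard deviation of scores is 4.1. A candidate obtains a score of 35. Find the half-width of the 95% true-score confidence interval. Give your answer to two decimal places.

SEM = 4.100 * √(1 − 0.630) = 4.100 * √0.370 ≃ 4.100 * 0.608 ≃ 2.494
Margin = 1.96 * 2.494 ≃ 4.888

4.89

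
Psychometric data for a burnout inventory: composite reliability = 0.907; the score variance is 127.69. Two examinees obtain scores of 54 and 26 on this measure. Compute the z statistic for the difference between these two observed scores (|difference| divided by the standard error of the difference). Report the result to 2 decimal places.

5.75

SD = √127.69 = 11.3000
SEM = 11.3000 * √(1 − 0.9070) = 11.3000 * √0.0930 ≈ 11.3000 * 0.3050 ≈ 3.4460
SE_diff = SEM * √2 ≈ 3.4460 * 1.4142 ≈ 4.8734
z = |54 − 26| / 4.8734 = 28 / 4.8734 ≈ 5.7454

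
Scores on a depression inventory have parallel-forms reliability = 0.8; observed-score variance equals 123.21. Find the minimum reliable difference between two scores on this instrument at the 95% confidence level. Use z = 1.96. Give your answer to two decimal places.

σ = 123.21^(1/2) = 11.100
SEM = 11.100*√(1 − 0.800) ≈ 4.964
Standard error of the difference = 4.964·√2 ≈ 7.020
Minimum reliable difference = 1.96 * SE_diff ≈ 1.96 * 7.020 ≈ 13.760

13.76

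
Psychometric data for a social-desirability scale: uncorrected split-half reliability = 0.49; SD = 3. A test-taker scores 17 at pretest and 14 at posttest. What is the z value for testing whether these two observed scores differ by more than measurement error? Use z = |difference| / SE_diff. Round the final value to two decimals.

1.21

Spearman-Brown: r = 2(0.49) / (1 + 0.49) = 0.980 / 1.490 ≈ 0.658
The standard error of measurement is 3.000·√(1 − 0.658) ≈ 3.000·0.585 ≈ 1.755.
SE_diff = SEM · √2 ≈ 1.755 · 1.414 ≈ 2.482
z = |17 − 14| / 2.482 = 3 / 2.482 ≈ 1.209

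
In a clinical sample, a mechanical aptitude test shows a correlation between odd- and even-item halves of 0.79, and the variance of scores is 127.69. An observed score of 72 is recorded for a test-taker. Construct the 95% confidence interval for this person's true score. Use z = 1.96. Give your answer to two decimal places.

[64.41, 79.59]

SD = √127.69 = 11.300
Spearman-Brown: r = 2(0.79) / (1 + 0.79) = 1.580 / 1.790 ≈ 0.883
SEM = 11.300·√(1 − 0.883) ≈ 3.870
1.96 · SEM ≈ 7.586
Interval: (64.414, 79.586)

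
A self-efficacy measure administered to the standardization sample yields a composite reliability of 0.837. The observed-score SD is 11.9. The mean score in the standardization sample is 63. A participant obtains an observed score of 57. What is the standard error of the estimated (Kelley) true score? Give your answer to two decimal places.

4.40

SE_est = SD * √(r(1 − r)) = 11.900 * √0.136 ≃ 11.900 * 0.369 ≃ 4.395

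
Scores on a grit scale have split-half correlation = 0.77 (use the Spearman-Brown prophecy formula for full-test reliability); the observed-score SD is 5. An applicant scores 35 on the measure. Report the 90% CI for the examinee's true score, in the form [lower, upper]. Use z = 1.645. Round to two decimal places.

Spearman-Brown: r = 2(0.77) / (1 + 0.77) = 1.5400 / 1.7700 ≃ 0.8701
The standard error of measurement is 5.0000·√(1 − 0.8701) ≃ 5.0000·0.3605 ≃ 1.8024.
Half-width = 1.645·1.8024 ≃ 2.9649
Interval: (32.0351, 37.9649)

[32.04, 37.96]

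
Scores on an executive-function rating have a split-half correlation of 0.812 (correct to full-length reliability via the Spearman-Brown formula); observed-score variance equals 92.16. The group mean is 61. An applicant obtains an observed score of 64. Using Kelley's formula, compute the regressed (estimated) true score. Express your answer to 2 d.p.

63.69

r_full = 2·0.812 / (1 + 0.812) ≈ 0.8962
T̂ = 0.8962(64) + 0.1038(61) ≈ 63.6887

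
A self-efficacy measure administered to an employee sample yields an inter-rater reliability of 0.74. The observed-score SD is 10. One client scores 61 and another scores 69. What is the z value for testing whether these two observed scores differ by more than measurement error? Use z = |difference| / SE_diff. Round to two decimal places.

SEM = 10.000 * √(1 − 0.740) = 10.000 * √0.260 ≈ 10.000 * 0.510 ≈ 5.099
SE_diff = SEM * √2 ≈ 5.099 * 1.414 ≈ 7.211
z = |61 − 69| / 7.211 = 8 / 7.211 ≈ 1.109

1.11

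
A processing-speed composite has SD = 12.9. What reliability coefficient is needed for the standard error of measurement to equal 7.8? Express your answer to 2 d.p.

0.63

r = 1 − (SEM / SD)² = 1 − (7.80000 / 12.9)² ≈ 1 − 0.36560 ≈ 0.63440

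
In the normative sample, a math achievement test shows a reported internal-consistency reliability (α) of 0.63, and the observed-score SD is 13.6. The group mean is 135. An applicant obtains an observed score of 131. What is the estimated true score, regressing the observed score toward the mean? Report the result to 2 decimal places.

132.48

T̂ = r·X + (1 − r)·M = 0.630×131 + 0.370×135 = 82.530 + 49.950 ≈ 132.480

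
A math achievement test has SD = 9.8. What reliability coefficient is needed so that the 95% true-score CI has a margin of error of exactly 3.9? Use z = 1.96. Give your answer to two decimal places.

0.96

SEM needed = half-width / z = 3.9/1.96 ≈ 1.98980
Required reliability = 1 − (SEM/SD)² = 1 − 0.04123 ≈ 0.95877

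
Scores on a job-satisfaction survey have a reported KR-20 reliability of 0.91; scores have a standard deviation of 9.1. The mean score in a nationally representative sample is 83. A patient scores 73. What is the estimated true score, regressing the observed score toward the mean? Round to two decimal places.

T̂ = 0.91000(73) + 0.09000(83) ≈ 73.90000

73.90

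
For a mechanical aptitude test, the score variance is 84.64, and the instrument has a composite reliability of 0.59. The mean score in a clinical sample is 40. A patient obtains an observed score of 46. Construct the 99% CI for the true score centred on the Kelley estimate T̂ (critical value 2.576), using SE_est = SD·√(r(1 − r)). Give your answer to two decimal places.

SD = √84.64 = 9.200
Estimated true score = 0.590*46 + (1 − 0.590)*40 ≈ 43.540
SE_est = SD * √(r(1 − r)) = 9.200 * √0.242 ≈ 9.200 * 0.492 ≈ 4.525
CI = 43.540 ± 2.576 * 4.525 → [31.884, 55.196]

[31.88, 55.20]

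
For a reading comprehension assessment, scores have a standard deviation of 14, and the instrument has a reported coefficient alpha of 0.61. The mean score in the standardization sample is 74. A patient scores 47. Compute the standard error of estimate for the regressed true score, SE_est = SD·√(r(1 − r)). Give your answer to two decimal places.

6.83

SE_est = SD × √(r(1 − r)) = 14.0000 × √0.2379 ≈ 14.0000 × 0.4877 ≈ 6.8285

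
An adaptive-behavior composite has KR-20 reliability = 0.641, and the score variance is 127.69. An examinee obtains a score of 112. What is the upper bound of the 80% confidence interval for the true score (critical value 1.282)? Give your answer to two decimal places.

SD = √127.69 = 11.3000
The standard error of measurement is 11.3000·√(1 − 0.6410) ≈ 11.3000·0.5992 ≈ 6.7706.
Margin = 1.282 · 6.7706 ≈ 8.6799
Upper bound: 112 + 8.6799 = 120.6799

120.68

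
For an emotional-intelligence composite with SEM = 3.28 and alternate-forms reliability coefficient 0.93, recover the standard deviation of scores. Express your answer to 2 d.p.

SD = SEM / √(1 − r) = 3.28 / √0.070 ≃ 3.28 / 0.265 ≃ 12.397

12.40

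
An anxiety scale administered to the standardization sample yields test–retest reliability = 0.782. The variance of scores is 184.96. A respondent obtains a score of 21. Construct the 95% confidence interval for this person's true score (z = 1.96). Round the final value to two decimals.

σ = 184.96^(1/2) = 13.600
SEM = 13.600 · √(1 − 0.782) = 13.600 · √0.218 ≈ 13.600 · 0.467 ≈ 6.350
Margin = 1.96 · 6.350 ≈ 12.446
Interval: (8.554, 33.446)

[8.55, 33.45]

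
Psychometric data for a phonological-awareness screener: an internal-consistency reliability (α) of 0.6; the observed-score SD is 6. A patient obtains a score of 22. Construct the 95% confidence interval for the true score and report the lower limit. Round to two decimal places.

The standard error of measurement is 6.0000*√(1 − 0.6000) ≈ 6.0000*0.6325 ≈ 3.7947.
Half-width = 1.96*3.7947 ≈ 7.4377
Lower bound: 22 − 7.4377 = 14.5623

14.56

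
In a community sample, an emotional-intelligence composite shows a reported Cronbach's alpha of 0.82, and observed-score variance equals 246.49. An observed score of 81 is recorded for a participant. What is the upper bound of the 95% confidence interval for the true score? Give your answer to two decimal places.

SD = √246.49 ≈ 15.700
SEM = 15.700·√(1 − 0.820) ≈ 6.661
1.96 · SEM ≈ 13.055
Upper limit = 81 + 13.055 ≈ 94.055

94.06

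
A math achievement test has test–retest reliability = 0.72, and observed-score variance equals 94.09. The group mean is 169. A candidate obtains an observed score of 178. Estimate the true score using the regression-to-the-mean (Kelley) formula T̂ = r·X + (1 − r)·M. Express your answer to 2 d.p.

175.48

T̂ = r·X + (1 − r)·M = 0.720·178 + 0.280·169 = 128.160 + 47.320 ≈ 175.480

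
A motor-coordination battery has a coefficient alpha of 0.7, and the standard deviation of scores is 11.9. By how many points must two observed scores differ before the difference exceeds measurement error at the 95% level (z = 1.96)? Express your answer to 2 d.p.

SEM = 11.9000×√(1 − 0.7000) ≈ 6.5179
SE_diff = SEM × √2 ≈ 6.5179 × 1.4142 ≈ 9.2177
Smallest detectable difference = 1.96×9.2177 ≈ 18.0667

18.07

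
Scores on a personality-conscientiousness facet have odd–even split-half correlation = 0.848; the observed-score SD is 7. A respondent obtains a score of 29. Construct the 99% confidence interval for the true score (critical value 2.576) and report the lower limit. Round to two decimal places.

Spearman-Brown: r = 2(0.848) / (1 + 0.848) = 1.6960 / 1.8480 ≈ 0.9177
SEM = 7.0000·√(1 − 0.9177) ≈ 2.0076
Margin = 2.576 · 2.0076 ≈ 5.1715
Lower bound: 29 − 5.1715 = 23.8285

23.83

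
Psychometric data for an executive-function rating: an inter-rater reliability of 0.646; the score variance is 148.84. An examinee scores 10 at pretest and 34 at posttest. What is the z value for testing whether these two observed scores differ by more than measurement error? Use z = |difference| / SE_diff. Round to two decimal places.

SD = √148.84 = 12.2000
SEM = 12.2000×√(1 − 0.6460) ≈ 7.2587
Standard error of the difference = 7.2587·√2 ≈ 10.2654
z = 24 / 10.2654 ≈ 2.3379

2.34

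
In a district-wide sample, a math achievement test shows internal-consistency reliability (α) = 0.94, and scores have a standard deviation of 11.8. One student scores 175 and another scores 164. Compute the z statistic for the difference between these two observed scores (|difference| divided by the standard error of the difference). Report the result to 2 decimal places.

2.69

SEM = 11.8000 * √(1 − 0.9400) = 11.8000 * √0.0600 ≈ 11.8000 * 0.2449 ≈ 2.8904
Standard error of the difference = 2.8904·√2 ≈ 4.0876
z = 11 / 4.0876 ≈ 2.6910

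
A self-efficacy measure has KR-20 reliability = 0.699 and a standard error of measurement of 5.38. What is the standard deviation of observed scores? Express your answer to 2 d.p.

SD = 5.38 / √(1 − 0.699) ≈ 9.806

9.81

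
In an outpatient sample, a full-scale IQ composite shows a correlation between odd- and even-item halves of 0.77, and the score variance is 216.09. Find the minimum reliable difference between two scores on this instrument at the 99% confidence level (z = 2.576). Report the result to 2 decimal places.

SD = √216.09 ≈ 14.7000
r_full = 2·0.77 / (1 + 0.77) ≈ 0.8701
SEM = 14.7000 · √(1 − 0.8701) = 14.7000 · √0.1299 ≈ 14.7000 · 0.3605 ≈ 5.2990
Standard error of the difference = 5.2990·√2 ≈ 7.4939
Minimum reliable difference = 2.576 · SE_diff ≈ 2.576 · 7.4939 ≈ 19.3044

19.30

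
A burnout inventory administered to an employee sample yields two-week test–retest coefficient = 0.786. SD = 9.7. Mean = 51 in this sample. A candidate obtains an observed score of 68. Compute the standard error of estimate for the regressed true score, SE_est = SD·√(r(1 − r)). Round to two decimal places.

3.98

SE_est = 9.70000×√(0.78600×0.21400) ≈ 3.97823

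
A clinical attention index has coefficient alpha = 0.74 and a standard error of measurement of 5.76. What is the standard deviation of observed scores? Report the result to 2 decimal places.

11.30

SD = 5.76 / √(1 − 0.74) ≈ 11.296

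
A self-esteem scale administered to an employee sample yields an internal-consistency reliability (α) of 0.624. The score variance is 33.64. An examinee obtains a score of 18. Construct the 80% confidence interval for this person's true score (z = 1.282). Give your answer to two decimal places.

[13.44, 22.56]

σ = 33.64^(1/2) = 5.80000
The standard error of measurement is 5.80000*√(1 − 0.62400) ≈ 5.80000*0.61319 ≈ 3.55649.
1.282 * SEM ≈ 4.55942
CI = 18 ± 4.55942 → [13.44058, 22.55942]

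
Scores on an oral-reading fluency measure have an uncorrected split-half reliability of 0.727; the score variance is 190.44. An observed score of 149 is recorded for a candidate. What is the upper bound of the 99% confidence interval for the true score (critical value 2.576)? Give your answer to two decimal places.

SD = √190.44 = 13.800
r_full = 2·0.727 / (1 + 0.727) ≈ 0.842
SEM = 13.800 * √(1 − 0.842) = 13.800 * √0.158 ≈ 13.800 * 0.398 ≈ 5.487
Margin = 2.576 * 5.487 ≈ 14.134
Upper bound: 149 + 14.134 = 163.134

163.13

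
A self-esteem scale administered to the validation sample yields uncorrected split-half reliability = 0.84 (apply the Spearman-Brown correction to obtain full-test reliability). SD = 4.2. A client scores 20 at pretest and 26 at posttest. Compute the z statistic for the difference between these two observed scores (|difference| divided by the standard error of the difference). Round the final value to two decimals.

3.43

r_full = 2·0.84 / (1 + 0.84) ≈ 0.913
SEM = 4.200·√(1 − 0.913) ≈ 1.239
SE_diff = √2 · SEM ≈ 1.752
z = |20 − 26| / 1.752 = 6 / 1.752 ≈ 3.426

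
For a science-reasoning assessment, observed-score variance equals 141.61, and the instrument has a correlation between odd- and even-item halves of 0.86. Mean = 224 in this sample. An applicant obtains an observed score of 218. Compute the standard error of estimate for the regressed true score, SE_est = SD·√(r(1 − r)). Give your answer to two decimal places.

SD = √141.61 = 11.90000
Full-length reliability (Spearman-Brown) = 2(0.86)/(1+0.86) ≈ 0.92473
SE_est = SD · √(r(1 − r)) = 11.90000 · √0.06960 ≈ 11.90000 · 0.26382 ≈ 3.13951

3.14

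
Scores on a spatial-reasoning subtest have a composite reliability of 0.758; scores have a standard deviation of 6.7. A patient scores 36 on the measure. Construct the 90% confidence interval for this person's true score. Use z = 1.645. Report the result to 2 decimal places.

SEM = 6.7000·√(1 − 0.7580) ≈ 3.2960
Half-width = 1.645·3.2960 ≈ 5.4219
90% CI: 36 ± 5.4219 = [30.5781, 41.4219]

[30.58, 41.42]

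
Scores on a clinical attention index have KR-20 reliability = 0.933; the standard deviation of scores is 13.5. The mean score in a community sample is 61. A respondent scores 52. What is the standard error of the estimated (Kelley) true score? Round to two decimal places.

SE_est = 13.500·√[r(1 − r)] ≈ 3.375

3.38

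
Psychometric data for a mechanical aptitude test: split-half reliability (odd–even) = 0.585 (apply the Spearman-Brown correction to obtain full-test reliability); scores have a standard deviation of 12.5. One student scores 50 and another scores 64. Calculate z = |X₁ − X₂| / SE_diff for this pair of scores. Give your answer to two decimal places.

1.55

Full-length reliability (Spearman-Brown) = 2(0.585)/(1+0.585) ≈ 0.7382
SEM = 12.5000*√(1 − 0.7382) ≈ 6.3962
Standard error of the difference = 6.3962·√2 ≈ 9.0455
z = |50 − 64| / 9.0455 = 14 / 9.0455 ≈ 1.5477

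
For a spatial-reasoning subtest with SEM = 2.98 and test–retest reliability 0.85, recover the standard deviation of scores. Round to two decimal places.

SD = 2.98 / √(1 − 0.85) ≈ 7.6943

7.69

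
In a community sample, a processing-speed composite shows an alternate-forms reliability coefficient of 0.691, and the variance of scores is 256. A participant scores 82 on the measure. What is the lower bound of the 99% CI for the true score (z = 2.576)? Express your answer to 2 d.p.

59.09

SD = √256 = 16.0000
SEM = 16.0000 × √(1 − 0.6910) = 16.0000 × √0.3090 ≈ 16.0000 × 0.5559 ≈ 8.8940
Margin = 2.576 × 8.8940 ≈ 22.9111
Lower bound: 82 − 22.9111 = 59.0889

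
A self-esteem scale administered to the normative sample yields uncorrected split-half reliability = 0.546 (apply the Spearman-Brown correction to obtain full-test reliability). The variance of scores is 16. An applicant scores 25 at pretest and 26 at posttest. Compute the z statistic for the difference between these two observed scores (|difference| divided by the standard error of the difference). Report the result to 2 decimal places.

SD = √16 ≃ 4.00000
Full-length reliability (Spearman-Brown) = 2(0.546)/(1+0.546) ≃ 0.70634
SEM = 4.00000 · √(1 − 0.70634) = 4.00000 · √0.29366 ≃ 4.00000 · 0.54191 ≃ 2.16762
SE_diff = √2 · SEM ≃ 3.06548
z = 1 / 3.06548 ≃ 0.32621

0.33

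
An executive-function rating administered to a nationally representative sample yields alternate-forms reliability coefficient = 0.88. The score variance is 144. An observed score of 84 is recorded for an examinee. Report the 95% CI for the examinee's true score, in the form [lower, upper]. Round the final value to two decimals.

SD = √144 ≈ 12.000
The standard error of measurement is 12.000×√(1 − 0.880) ≈ 12.000×0.346 ≈ 4.157.
Half-width = 1.96×4.157 ≈ 8.148
Interval: (75.852, 92.148)

[75.85, 92.15]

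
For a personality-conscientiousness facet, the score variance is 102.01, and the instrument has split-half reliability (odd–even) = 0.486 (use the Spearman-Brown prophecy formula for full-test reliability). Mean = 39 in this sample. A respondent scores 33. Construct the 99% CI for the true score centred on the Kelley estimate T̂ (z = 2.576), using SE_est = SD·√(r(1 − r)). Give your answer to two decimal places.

SD = √102.01 ≈ 10.1000
Full-length reliability (Spearman-Brown) = 2(0.486)/(1+0.486) ≈ 0.6541
Estimated true score = 0.6541·33 + (1 − 0.6541)·39 ≈ 35.0754
SE_est = 10.1000·√[r(1 − r)] ≈ 4.8042
99% CI: 35.0754 ± 12.3755 ≈ (22.6999, 47.4509)

[22.70, 47.45]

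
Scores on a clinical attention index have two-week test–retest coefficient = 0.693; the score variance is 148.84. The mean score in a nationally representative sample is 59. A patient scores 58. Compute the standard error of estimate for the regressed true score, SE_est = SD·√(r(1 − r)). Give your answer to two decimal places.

5.63

SD = √148.84 = 12.20000
SE_est = 12.20000*√(0.69300*0.30700) ≈ 5.62724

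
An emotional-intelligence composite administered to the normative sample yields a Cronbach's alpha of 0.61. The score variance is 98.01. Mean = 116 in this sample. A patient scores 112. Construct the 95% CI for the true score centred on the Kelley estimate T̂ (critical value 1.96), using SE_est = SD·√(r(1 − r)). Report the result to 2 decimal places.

SD = √98.01 ≈ 9.90000
T̂ = 0.61000(112) + 0.39000(116) ≈ 113.56000
SE_est = SD * √(r(1 − r)) = 9.90000 * √0.23790 ≈ 9.90000 * 0.48775 ≈ 4.82872
95% CI: 113.56000 ± 9.46430 ≈ (104.09570, 123.02430)

[104.10, 123.02]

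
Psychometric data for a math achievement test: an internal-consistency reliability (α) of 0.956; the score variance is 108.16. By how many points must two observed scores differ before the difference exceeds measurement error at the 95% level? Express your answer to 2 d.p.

σ = 108.16^(1/2) = 10.40000
SEM = 10.40000 * √(1 − 0.95600) = 10.40000 * √0.04400 ≃ 10.40000 * 0.20976 ≃ 2.18152
Standard error of the difference = 2.18152·√2 ≃ 3.08514
Minimum reliable difference = 1.96 * SE_diff ≃ 1.96 * 3.08514 ≃ 6.04687

6.05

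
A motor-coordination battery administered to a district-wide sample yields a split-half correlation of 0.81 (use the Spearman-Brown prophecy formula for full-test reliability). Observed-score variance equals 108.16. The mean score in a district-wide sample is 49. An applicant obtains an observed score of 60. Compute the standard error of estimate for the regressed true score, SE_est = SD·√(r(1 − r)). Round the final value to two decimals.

SD = √108.16 = 10.400
r_full = 2·0.81 / (1 + 0.81) ≈ 0.895
SE_est = SD · √(r(1 − r)) = 10.400 · √0.094 ≈ 10.400 · 0.307 ≈ 3.188

3.19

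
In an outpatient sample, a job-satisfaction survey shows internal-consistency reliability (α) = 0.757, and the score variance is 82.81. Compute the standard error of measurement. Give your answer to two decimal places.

σ = 82.81^(1/2) = 9.1000
SEM = 9.1000·√(1 − 0.7570) ≈ 4.4858

4.49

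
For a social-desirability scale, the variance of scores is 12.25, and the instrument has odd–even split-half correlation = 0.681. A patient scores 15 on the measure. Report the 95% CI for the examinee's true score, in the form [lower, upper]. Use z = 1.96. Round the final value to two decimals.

[12.01, 17.99]

SD = √12.25 = 3.500
Full-length reliability (Spearman-Brown) = 2(0.681)/(1+0.681) ≈ 0.810
SEM = 3.500 * √(1 − 0.810) = 3.500 * √0.190 ≈ 3.500 * 0.436 ≈ 1.525
Margin = 1.96 * 1.525 ≈ 2.988
95% CI: 15 ± 2.988 = [12.012, 17.988]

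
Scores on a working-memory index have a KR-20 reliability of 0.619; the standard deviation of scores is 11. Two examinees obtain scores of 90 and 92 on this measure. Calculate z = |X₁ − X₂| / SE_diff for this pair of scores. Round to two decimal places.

SEM = 11.0000·√(1 − 0.6190) ≈ 6.7898
SE_diff = SEM · √2 ≈ 6.7898 · 1.4142 ≈ 9.6022
z = 2 / 9.6022 ≈ 0.2083

0.21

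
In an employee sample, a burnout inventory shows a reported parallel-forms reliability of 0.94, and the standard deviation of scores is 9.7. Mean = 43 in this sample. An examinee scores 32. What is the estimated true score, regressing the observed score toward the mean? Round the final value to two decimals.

32.66

Estimated true score = 0.9400·32 + (1 − 0.9400)·43 ≈ 32.6600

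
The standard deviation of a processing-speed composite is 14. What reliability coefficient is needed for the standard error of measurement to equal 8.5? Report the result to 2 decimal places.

0.63

r = 1 − (SEM / SD)² = 1 − (8.5000 / 14)² ≈ 1 − 0.3686 ≈ 0.6314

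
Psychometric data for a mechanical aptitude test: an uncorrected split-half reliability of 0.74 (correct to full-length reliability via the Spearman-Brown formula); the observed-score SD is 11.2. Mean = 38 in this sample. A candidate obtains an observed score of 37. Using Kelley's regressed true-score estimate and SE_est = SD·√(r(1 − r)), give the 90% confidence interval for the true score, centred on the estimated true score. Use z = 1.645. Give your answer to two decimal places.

Spearman-Brown: r = 2(0.74) / (1 + 0.74) = 1.480 / 1.740 ≈ 0.851
T̂ = r·X + (1 − r)·M = 0.851*37 + 0.149*38 ≈ 31.471 + 5.678 ≈ 37.149
SE_est = 11.200*√(0.851*0.149) ≈ 3.993
90% CI: 37.149 ± 6.568 ≈ (30.581, 43.718)

[30.58, 43.72]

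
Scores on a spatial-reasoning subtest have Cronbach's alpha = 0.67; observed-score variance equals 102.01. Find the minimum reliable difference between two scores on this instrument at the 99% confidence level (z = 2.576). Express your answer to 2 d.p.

21.14

SD = √102.01 = 10.1000
SEM = 10.1000*√(1 − 0.6700) ≈ 5.8020
Standard error of the difference = 5.8020·√2 ≈ 8.2053
Smallest detectable difference = 2.576*8.2053 ≈ 21.1368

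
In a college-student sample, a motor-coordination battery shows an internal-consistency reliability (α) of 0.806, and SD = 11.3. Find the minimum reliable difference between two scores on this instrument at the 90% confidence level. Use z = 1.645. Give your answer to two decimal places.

SEM = 11.3000*√(1 − 0.8060) ≃ 4.9771
Standard error of the difference = 4.9771·√2 ≃ 7.0387
Smallest detectable difference = 1.645*7.0387 ≃ 11.5787

11.58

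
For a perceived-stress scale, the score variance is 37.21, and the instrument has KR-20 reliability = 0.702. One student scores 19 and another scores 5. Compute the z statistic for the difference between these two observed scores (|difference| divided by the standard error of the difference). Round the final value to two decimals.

2.97

σ = 37.21^(1/2) = 6.100
The standard error of measurement is 6.100·√(1 − 0.702) ≃ 6.100·0.546 ≃ 3.330.
SE_diff = √2 · SEM ≃ 4.709
z = 14 / 4.709 ≃ 2.973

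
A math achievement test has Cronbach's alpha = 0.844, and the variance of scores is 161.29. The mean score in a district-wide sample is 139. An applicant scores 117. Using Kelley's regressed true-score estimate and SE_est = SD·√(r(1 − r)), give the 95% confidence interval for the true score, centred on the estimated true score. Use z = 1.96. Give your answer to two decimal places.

σ = 161.29^(1/2) = 12.700
T̂ = r·X + (1 − r)·M = 0.844*117 + 0.156*139 = 98.748 + 21.684 ≈ 120.432
SE_est = SD * √(r(1 − r)) = 12.700 * √0.132 ≈ 12.700 * 0.363 ≈ 4.608
95% CI: 120.432 ± 9.032 ≈ (111.400, 129.464)

[111.40, 129.46]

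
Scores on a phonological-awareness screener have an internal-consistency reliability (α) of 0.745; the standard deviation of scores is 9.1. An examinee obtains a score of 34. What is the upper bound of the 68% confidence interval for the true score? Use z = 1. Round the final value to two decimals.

SEM = 9.1000 * √(1 − 0.7450) = 9.1000 * √0.2550 ≈ 9.1000 * 0.5050 ≈ 4.5953
Half-width = 1*4.5953 ≈ 4.5953
Upper bound: 34 + 4.5953 = 38.5953

38.60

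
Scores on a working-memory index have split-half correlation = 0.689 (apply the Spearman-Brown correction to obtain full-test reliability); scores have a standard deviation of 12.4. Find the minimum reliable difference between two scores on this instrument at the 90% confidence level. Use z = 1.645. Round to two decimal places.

r_full = 2·0.689 / (1 + 0.689) ≈ 0.8159
SEM = 12.4000·√(1 − 0.8159) ≈ 5.3209
SE_diff = SEM · √2 ≈ 5.3209 · 1.4142 ≈ 7.5249
Smallest detectable difference = 1.645·7.5249 ≈ 12.3785

12.38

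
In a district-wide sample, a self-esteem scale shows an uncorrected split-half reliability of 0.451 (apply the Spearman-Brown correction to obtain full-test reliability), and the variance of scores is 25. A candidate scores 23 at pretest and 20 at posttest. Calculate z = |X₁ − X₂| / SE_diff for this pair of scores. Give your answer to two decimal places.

0.69

σ = 25^(1/2) = 5.0000
r_full = 2·0.451 / (1 + 0.451) ≈ 0.6216
SEM = 5.0000×√(1 − 0.6216) ≈ 3.0755
SE_diff = √2 × SEM ≈ 4.3495
z = |23 − 20| / 4.3495 = 3 / 4.3495 ≈ 0.6897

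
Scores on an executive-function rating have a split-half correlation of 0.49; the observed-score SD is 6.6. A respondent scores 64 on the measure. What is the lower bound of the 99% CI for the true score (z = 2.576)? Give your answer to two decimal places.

54.05

r_full = 2·0.49 / (1 + 0.49) ≈ 0.65772
The standard error of measurement is 6.60000·√(1 − 0.65772) ≈ 6.60000·0.58505 ≈ 3.86132.
2.576 · SEM ≈ 9.94676
Lower bound: 64 − 9.94676 = 54.05324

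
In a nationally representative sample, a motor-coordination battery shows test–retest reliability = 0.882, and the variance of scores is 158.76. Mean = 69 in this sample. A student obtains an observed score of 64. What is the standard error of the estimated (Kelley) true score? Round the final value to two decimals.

4.06

σ = 158.76^(1/2) = 12.6000
SE_est = 12.6000·√[r(1 − r)] ≈ 4.0649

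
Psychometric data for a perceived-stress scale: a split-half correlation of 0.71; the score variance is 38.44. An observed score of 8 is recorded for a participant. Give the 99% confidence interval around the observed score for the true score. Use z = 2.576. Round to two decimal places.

SD = √38.44 = 6.20000
Full-length reliability (Spearman-Brown) = 2(0.71)/(1+0.71) ≈ 0.83041
SEM = 6.20000 × √(1 − 0.83041) = 6.20000 × √0.16959 ≈ 6.20000 × 0.41181 ≈ 2.55325
Margin = 2.576 × 2.55325 ≈ 6.57716
Interval: (1.42284, 14.57716)

[1.42, 14.58]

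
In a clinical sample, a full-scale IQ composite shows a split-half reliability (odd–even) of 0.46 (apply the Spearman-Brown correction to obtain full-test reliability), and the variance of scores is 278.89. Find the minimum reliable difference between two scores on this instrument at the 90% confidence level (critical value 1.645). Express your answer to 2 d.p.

SD = √278.89 ≈ 16.7000
r_full = 2·0.46 / (1 + 0.46) ≈ 0.6301
SEM = 16.7000*√(1 − 0.6301) ≈ 10.1563
Standard error of the difference = 10.1563·√2 ≈ 14.3632
Smallest detectable difference = 1.645*14.3632 ≈ 23.6275

23.63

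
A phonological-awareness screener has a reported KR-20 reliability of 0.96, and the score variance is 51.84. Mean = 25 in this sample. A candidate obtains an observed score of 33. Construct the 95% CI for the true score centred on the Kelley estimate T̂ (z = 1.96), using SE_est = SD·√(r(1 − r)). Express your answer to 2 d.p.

[29.91, 35.45]

SD = √51.84 = 7.20000
T̂ = r·X + (1 − r)·M = 0.96000·33 + 0.04000·25 = 31.68000 + 1.00000 ≈ 32.68000
SE_est = 7.20000·√(0.96000·0.04000) ≈ 1.41091
95% CI: 32.68000 ± 2.76538 ≈ (29.91462, 35.44538)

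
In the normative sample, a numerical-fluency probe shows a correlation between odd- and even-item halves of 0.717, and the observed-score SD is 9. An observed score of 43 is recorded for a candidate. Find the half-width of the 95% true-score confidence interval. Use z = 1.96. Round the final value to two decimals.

Full-length reliability (Spearman-Brown) = 2(0.717)/(1+0.717) ≈ 0.83518
SEM = 9.00000 * √(1 − 0.83518) = 9.00000 * √0.16482 ≈ 9.00000 * 0.40598 ≈ 3.65385
Half-width = 1.96*3.65385 ≈ 7.16154

7.16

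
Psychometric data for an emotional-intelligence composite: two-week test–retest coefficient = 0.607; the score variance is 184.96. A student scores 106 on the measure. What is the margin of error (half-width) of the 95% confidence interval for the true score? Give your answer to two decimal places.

σ = 184.96^(1/2) = 13.600
SEM = 13.600 · √(1 − 0.607) = 13.600 · √0.393 ≈ 13.600 · 0.627 ≈ 8.526
Half-width = 1.96·8.526 ≈ 16.711

16.71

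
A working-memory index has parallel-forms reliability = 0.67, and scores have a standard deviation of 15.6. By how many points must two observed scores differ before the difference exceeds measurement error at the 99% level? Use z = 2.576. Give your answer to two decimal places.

SEM = 15.600 × √(1 − 0.670) = 15.600 × √0.330 ≈ 15.600 × 0.574 ≈ 8.962
SE_diff = √2 × SEM ≈ 12.673
Minimum reliable difference = 2.576 × SE_diff ≈ 2.576 × 12.673 ≈ 32.647

32.65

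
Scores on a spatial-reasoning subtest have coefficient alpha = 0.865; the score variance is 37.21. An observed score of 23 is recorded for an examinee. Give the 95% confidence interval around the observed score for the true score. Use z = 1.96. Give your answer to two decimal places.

[18.61, 27.39]

SD = √37.21 ≈ 6.100
The standard error of measurement is 6.100×√(1 − 0.865) ≈ 6.100×0.367 ≈ 2.241.
Half-width = 1.96×2.241 ≈ 4.393
95% CI: 23 ± 4.393 = [18.607, 27.393]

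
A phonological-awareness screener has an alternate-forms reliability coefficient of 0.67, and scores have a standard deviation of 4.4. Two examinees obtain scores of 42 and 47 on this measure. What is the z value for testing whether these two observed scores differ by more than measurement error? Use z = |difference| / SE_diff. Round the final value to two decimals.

SEM = 4.400*√(1 − 0.670) ≃ 2.528
Standard error of the difference = 2.528·√2 ≃ 3.575
z = |42 − 47| / 3.575 = 5 / 3.575 ≃ 1.399

1.40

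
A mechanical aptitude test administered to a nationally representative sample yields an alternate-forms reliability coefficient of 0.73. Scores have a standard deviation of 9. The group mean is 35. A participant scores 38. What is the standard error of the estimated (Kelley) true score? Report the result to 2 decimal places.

SE_est = 9.00000·√[r(1 − r)] ≈ 3.99564

4.00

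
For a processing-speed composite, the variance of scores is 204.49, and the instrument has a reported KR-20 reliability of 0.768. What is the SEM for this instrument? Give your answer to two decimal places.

6.89

σ = 204.49^(1/2) = 14.300
SEM = 14.300*√(1 − 0.768) ≈ 6.888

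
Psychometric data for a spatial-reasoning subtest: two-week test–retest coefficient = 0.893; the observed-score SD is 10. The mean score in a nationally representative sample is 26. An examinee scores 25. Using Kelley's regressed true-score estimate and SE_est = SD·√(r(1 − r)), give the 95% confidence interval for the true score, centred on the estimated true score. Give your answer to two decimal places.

T̂ = r·X + (1 − r)·M = 0.893×25 + 0.107×26 = 22.325 + 2.782 ≈ 25.107
SE_est = SD × √(r(1 − r)) = 10.000 × √0.096 ≈ 10.000 × 0.309 ≈ 3.091
95% CI: 25.107 ± 6.059 ≈ (19.048, 31.166)

[19.05, 31.17]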